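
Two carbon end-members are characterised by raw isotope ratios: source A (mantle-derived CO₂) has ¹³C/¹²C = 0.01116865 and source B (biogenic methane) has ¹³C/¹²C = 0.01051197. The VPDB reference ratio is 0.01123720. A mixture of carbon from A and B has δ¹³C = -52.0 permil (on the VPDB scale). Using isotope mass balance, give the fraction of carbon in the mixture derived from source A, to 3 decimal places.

δ_A = (0.01116865/0.01123720 − 1)×1000 = (0.993900 − 1)×1000 = -6.100 permil
δ_B = (0.01051197/0.01123720 − 1)×1000 = (0.935462 − 1)×1000 = -64.538 permil
f_A = (δ_mix − δ_B)/(δ_A − δ_B) = (-52.0 − (-64.538))/(-6.100 − (-64.538))
f_A = 12.538 / 58.438 = 0.2146

0.215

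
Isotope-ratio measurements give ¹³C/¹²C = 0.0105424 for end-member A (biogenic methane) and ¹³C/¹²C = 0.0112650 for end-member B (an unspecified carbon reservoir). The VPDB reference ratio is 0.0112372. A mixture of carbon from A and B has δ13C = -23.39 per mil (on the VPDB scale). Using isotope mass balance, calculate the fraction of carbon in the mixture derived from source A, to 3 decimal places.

δ_A = (0.0105424/0.0112372 − 1)×1000 = (0.938170 − 1)×1000 = -61.830 per mil
δ_B = (0.0112650/0.0112372 − 1)×1000 = (1.002474 − 1)×1000 = 2.474 per mil
f_A = (δ_mix − δ_B)/(δ_A − δ_B) = (-23.39 − (2.474))/(-61.830 − (2.474))
f_A = -25.864 / -64.304 = 0.4022

0.402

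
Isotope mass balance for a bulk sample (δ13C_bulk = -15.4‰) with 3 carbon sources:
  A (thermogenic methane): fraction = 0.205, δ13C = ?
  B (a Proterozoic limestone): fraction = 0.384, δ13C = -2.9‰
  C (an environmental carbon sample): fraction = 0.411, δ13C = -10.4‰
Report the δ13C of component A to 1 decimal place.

Isotope mass balance: δ_bulk = Σ fᵢ·δᵢ.
-15.4 = 0.205×δ_A + 0.384×(-2.9) + 0.411×(-10.4)
0.205·δ_A = -15.4 − (-5.388) = -10.012
δ_A = -10.012 / 0.205 = -48.84‰

-48.8‰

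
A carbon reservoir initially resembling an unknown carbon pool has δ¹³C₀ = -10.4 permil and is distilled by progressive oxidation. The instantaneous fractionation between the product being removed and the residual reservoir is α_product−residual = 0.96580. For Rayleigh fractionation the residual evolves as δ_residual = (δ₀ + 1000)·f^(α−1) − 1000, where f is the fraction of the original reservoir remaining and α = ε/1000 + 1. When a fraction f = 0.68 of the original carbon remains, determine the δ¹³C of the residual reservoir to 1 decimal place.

2.7 permil

Rayleigh residual: δ_res = (δ₀ + 1000)·f^(α−1) − 1000
α − 1 = -0.03420
f^(α−1) = 0.68^(-0.03420) = 1.013277
δ_res = (-10.4 + 1000) × 1.013277 − 1000 = 1002.739 − 1000 = 2.74 permil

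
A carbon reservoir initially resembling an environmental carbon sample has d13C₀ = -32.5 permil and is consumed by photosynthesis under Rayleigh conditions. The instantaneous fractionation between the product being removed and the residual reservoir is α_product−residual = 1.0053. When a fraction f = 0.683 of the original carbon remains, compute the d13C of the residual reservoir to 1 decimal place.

Rayleigh residual: δ_res = (δ₀ + 1000)·f^(α−1) − 1000
α − 1 = 0.00530
f^(α−1) = 0.683^(0.00530) = 0.997981
δ_res = (-32.5 + 1000) × 0.997981 − 1000 = 965.547 − 1000 = -34.45 permil

-34.5 permil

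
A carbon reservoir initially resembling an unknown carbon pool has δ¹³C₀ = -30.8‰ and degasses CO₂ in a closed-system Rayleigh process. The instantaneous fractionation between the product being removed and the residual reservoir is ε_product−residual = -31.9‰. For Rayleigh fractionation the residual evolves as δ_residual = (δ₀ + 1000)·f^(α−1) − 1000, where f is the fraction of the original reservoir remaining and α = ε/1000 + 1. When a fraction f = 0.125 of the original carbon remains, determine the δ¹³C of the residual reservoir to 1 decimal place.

Rayleigh residual: δ_res = (δ₀ + 1000)·f^(α−1) − 1000
α = ε/1000 + 1 = 0.96810, so α − 1 = -0.03190
f^(α−1) = 0.125^(-0.03190) = 1.068584
δ_res = (-30.8 + 1000) × 1.068584 − 1000 = 1035.671 − 1000 = 35.67‰

35.7‰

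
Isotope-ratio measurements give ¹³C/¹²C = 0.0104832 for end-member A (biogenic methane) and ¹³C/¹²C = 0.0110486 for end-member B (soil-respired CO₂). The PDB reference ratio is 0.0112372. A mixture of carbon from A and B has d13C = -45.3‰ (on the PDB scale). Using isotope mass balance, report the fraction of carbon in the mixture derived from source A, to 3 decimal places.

δ_A = (0.0104832/0.0112372 − 1)×1000 = (0.932901 − 1)×1000 = -67.099‰
δ_B = (0.0110486/0.0112372 − 1)×1000 = (0.983216 − 1)×1000 = -16.784‰
f_A = (δ_mix − δ_B)/(δ_A − δ_B) = (-45.3 − (-16.784))/(-67.099 − (-16.784))
f_A = -28.516 / -50.315 = 0.5668

0.567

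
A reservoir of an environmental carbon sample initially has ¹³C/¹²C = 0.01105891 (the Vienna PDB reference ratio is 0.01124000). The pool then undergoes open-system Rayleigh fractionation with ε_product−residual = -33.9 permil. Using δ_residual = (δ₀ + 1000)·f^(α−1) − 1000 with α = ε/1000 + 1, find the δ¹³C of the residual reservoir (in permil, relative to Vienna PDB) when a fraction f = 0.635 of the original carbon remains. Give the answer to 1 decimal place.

δ₀ = (0.01105891/0.01124000 − 1)×1000 = (0.983889 − 1)×1000 = -16.111 permil
α − 1 = ε/1000 = -0.0339
f^(α−1) = 0.635^(-0.0339) = 1.015514
δ_res = (-16.111 + 1000) × 1.015514 − 1000 = 999.153 − 1000 = -0.85 permil

-0.8 permil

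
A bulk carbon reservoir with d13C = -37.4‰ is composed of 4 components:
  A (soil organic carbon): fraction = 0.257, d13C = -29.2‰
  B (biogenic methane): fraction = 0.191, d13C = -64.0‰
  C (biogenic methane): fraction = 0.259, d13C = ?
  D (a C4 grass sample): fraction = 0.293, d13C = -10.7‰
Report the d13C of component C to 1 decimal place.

-56.1‰

Isotope mass balance: δ_bulk = Σ fᵢ·δᵢ.
-37.4 = 0.257×(-29.2) + 0.191×(-64.0) + 0.259×δ_C + 0.293×(-10.7)
0.259·δ_C = -37.4 − (-22.864) = -14.536
δ_C = -14.536 / 0.259 = -56.13‰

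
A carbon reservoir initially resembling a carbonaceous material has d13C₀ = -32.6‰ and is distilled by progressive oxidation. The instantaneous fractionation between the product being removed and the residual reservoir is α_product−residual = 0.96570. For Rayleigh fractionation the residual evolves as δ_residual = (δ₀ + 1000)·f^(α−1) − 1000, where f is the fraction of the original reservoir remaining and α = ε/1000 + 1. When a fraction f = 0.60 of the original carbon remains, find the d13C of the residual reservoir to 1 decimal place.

Rayleigh residual: δ_res = (δ₀ + 1000)·f^(α−1) − 1000
α − 1 = -0.03430
f^(α−1) = 0.60^(-0.03430) = 1.017676
δ_res = (-32.6 + 1000) × 1.017676 − 1000 = 984.499 − 1000 = -15.50‰

-15.5‰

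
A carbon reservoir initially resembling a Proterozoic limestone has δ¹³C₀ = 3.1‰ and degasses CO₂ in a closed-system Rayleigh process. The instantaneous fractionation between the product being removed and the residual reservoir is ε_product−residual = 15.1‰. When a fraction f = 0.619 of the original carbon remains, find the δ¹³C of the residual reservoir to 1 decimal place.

-4.1‰

Rayleigh residual: δ_res = (δ₀ + 1000)·f^(α−1) − 1000
α = ε/1000 + 1 = 1.01510, so α − 1 = 0.01510
f^(α−1) = 0.619^(0.01510) = 0.992783
δ_res = (3.1 + 1000) × 0.992783 − 1000 = 995.861 − 1000 = -4.14‰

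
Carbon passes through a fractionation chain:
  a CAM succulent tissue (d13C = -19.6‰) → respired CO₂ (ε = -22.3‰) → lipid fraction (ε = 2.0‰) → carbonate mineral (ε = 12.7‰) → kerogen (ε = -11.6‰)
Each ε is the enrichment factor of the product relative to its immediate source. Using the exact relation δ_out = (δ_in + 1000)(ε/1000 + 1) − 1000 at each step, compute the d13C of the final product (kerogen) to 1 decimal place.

step 1: δ = (-19.60 + 1000)·(-22.3/1000 + 1) − 1000 = -41.46‰
step 2: δ = (-41.46 + 1000)·(2.0/1000 + 1) − 1000 = -39.55‰
step 3: δ = (-39.55 + 1000)·(12.7/1000 + 1) − 1000 = -27.35‰
step 4: δ = (-27.35 + 1000)·(-11.6/1000 + 1) − 1000 = -38.63‰

-38.6‰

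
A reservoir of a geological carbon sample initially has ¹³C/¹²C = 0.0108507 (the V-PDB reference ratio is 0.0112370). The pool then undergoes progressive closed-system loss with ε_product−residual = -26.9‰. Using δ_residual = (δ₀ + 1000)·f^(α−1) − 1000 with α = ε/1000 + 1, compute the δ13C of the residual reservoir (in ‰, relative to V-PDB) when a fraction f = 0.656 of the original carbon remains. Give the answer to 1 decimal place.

δ₀ = (0.0108507/0.0112370 − 1)×1000 = (0.965622 − 1)×1000 = -34.378‰
α − 1 = ε/1000 = -0.0269
f^(α−1) = 0.656^(-0.0269) = 1.011405
δ_res = (-34.378 + 1000) × 1.011405 − 1000 = 976.636 − 1000 = -23.36‰

-23.4‰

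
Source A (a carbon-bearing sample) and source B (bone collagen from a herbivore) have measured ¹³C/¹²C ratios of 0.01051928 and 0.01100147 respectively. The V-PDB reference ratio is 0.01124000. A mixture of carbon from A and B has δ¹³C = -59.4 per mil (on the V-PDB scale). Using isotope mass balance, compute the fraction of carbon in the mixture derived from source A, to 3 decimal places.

δ_A = (0.01051928/0.01124000 − 1)×1000 = (0.935879 − 1)×1000 = -64.121 per mil
δ_B = (0.01100147/0.01124000 − 1)×1000 = (0.978778 − 1)×1000 = -21.222 per mil
f_A = (δ_mix − δ_B)/(δ_A − δ_B) = (-59.4 − (-21.222))/(-64.121 − (-21.222))
f_A = -38.178 / -42.899 = 0.8900

0.890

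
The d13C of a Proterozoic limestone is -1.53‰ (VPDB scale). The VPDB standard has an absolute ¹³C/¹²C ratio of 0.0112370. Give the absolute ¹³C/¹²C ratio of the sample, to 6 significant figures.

0.0112198

R_sample = R_standard × (d13C/1000 + 1)
R_sample = 0.0112370 × (-1.53/1000 + 1) = 0.0112370 × 0.998470
R_sample = 0.0112198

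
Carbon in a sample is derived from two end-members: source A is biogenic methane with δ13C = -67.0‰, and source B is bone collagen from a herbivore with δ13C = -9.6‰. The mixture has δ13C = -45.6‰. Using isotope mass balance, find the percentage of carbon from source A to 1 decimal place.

62.7%

δ_mix = f_A·δ_A + (1 − f_A)·δ_B  ⇒  f_A = (δ_mix − δ_B)/(δ_A − δ_B)
f_A = (-45.6 − (-9.6)) / (-67.0 − (-9.6))
f_A = -36.0 / -57.4 = 0.6272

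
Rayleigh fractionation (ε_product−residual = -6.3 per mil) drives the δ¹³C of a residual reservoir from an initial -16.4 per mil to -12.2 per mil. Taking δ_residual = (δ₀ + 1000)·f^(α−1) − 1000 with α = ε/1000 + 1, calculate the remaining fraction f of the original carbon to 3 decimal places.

0.508

α − 1 = ε/1000 = -0.0063
(δ_res + 1000)/(δ₀ + 1000) = (-12.2 + 1000)/(-16.4 + 1000) = 987.8/983.6 = 1.004270
f = 1.004270^(1/-0.0063) = exp(ln(1.004270)/-0.0063) = exp(0.00426/-0.0063)
f = exp(-0.6763) = 0.5085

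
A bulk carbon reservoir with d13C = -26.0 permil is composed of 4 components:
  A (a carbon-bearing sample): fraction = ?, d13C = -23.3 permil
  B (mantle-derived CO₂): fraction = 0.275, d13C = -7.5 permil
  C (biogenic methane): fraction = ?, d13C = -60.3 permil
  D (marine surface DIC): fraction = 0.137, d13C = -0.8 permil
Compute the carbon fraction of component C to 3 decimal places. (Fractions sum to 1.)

0.274

Let f_C and f_A be the unknown fractions; fractions sum to 1 so f_C + f_A = 0.588.
Mass balance: Σ fᵢ·δᵢ = δ_bulk ⇒ f_C·(-60.3) + f_A·(-23.3) = -26.0 − (-2.172) = -23.828
Substitute f_A = 0.588 − f_C:
f_C·(-60.3 − -23.3) = -23.828 − 0.588×(-23.3) = -10.127
f_C = -10.127 / -37.0 = 0.2737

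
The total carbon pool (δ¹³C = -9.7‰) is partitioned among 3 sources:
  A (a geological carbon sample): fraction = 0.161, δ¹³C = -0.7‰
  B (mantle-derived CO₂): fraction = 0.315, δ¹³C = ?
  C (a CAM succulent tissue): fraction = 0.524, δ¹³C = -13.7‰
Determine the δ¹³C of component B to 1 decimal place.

Isotope mass balance: δ_bulk = Σ fᵢ·δᵢ.
-9.7 = 0.161×(-0.7) + 0.315×δ_B + 0.524×(-13.7)
0.315·δ_B = -9.7 − (-7.292) = -2.408
δ_B = -2.408 / 0.315 = -7.65‰

-7.6‰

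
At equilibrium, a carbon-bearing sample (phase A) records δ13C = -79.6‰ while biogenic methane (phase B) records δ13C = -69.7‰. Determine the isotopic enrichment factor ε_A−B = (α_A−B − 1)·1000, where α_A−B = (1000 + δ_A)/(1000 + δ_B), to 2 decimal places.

α_A−B = (1000 + -79.6) / (1000 + -69.7) = 920.4 / 930.3 = 0.989358
ε_A−B = (0.989358 − 1) × 1000 = -10.642‰
(The approximation ε ≈ δ_A − δ_B would give -9.9‰.)

-10.64‰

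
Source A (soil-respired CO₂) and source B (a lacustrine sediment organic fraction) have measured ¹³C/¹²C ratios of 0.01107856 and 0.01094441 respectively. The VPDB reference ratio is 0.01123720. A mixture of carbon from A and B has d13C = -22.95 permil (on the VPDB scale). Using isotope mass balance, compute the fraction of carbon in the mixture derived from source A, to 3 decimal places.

δ_A = (0.01107856/0.01123720 − 1)×1000 = (0.985883 − 1)×1000 = -14.117 permil
δ_B = (0.01094441/0.01123720 − 1)×1000 = (0.973945 − 1)×1000 = -26.055 permil
f_A = (δ_mix − δ_B)/(δ_A − δ_B) = (-22.95 − (-26.055))/(-14.117 − (-26.055))
f_A = 3.105 / 11.938 = 0.2601

0.260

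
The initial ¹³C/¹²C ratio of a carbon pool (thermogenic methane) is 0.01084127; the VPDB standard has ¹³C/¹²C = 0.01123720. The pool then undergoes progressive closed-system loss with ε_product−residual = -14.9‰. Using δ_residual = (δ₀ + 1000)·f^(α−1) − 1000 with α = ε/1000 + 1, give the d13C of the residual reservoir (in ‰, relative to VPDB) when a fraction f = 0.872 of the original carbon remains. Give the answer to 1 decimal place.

δ₀ = (0.01084127/0.01123720 − 1)×1000 = (0.964766 − 1)×1000 = -35.234‰
α − 1 = ε/1000 = -0.0149
f^(α−1) = 0.872^(-0.0149) = 1.002043
δ_res = (-35.234 + 1000) × 1.002043 − 1000 = 966.737 − 1000 = -33.26‰

-33.3‰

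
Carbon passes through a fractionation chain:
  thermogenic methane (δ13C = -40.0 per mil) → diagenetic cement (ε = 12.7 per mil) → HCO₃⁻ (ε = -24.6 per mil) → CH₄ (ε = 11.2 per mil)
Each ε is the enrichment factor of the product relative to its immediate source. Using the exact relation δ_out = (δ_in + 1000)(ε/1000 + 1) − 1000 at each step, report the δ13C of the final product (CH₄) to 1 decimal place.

-41.1 per mil

step 1: δ = (-40.00 + 1000)·(12.7/1000 + 1) − 1000 = -27.81 per mil
step 2: δ = (-27.81 + 1000)·(-24.6/1000 + 1) − 1000 = -51.72 per mil
step 3: δ = (-51.72 + 1000)·(11.2/1000 + 1) − 1000 = -41.10 per mil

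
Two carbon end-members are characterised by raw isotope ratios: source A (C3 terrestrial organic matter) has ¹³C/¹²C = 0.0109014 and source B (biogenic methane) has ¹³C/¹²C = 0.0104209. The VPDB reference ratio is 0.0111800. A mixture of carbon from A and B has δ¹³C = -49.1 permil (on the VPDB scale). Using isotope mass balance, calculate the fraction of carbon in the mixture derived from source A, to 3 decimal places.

0.437

δ_A = (0.0109014/0.0111800 − 1)×1000 = (0.975081 − 1)×1000 = -24.919 permil
δ_B = (0.0104209/0.0111800 − 1)×1000 = (0.932102 − 1)×1000 = -67.898 permil
f_A = (δ_mix − δ_B)/(δ_A − δ_B) = (-49.1 − (-67.898))/(-24.919 − (-67.898))
f_A = 18.798 / 42.979 = 0.4374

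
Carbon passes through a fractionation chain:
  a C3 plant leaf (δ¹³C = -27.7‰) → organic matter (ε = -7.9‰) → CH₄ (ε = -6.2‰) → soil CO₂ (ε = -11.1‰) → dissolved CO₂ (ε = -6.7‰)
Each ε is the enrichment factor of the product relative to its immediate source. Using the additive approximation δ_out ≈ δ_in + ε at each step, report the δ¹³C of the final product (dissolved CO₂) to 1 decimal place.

-59.6‰

step 1: δ ≈ -27.7 + (-7.9) = -35.6‰
step 2: δ ≈ -35.6 + (-6.2) = -41.8‰
step 3: δ ≈ -41.8 + (-11.1) = -52.9‰
step 4: δ ≈ -52.9 + (-6.7) = -59.6‰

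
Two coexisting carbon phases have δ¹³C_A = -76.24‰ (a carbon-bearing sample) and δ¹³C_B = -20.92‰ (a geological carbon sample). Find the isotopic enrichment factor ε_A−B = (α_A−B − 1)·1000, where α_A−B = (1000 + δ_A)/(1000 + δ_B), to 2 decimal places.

-56.50‰

α_A−B = (1000 + -76.24) / (1000 + -20.92) = 923.76 / 979.08 = 0.943498
ε_A−B = (0.943498 − 1) × 1000 = -56.502‰
(The approximation ε ≈ δ_A − δ_B would give -55.32‰.)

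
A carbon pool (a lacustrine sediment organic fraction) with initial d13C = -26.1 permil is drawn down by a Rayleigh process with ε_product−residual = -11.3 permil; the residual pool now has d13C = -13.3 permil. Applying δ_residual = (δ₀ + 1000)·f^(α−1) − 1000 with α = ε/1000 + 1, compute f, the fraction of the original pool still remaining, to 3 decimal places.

0.315

α − 1 = ε/1000 = -0.0113
(δ_res + 1000)/(δ₀ + 1000) = (-13.3 + 1000)/(-26.1 + 1000) = 986.7/973.9 = 1.013143
f = 1.013143^(1/-0.0113) = exp(ln(1.013143)/-0.0113) = exp(0.01306/-0.0113)
f = exp(-1.1555) = 0.3149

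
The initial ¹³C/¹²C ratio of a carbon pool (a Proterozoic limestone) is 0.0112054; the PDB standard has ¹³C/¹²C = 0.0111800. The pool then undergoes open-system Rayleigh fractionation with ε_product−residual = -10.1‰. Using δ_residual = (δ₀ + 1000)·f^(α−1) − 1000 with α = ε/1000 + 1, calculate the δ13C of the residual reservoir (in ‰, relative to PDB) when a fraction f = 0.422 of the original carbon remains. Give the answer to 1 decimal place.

δ₀ = (0.0112054/0.0111800 − 1)×1000 = (1.002272 − 1)×1000 = 2.272‰
α − 1 = ε/1000 = -0.0101
f^(α−1) = 0.422^(-0.0101) = 1.008752
δ_res = (2.272 + 1000) × 1.008752 − 1000 = 1011.044 − 1000 = 11.04‰

11.0‰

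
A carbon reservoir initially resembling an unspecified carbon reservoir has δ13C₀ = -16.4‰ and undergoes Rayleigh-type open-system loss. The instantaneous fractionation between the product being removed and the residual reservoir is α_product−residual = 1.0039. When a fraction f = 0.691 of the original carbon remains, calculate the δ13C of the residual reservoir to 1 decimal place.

Rayleigh residual: δ_res = (δ₀ + 1000)·f^(α−1) − 1000
α − 1 = 0.00390
f^(α−1) = 0.691^(0.00390) = 0.998560
δ_res = (-16.4 + 1000) × 0.998560 − 1000 = 982.183 − 1000 = -17.82‰

-17.8‰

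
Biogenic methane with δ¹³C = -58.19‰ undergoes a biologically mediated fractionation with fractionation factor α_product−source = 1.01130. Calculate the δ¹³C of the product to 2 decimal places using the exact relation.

δ_product = (δ_source + 1000)·α − 1000
δ_product = (-58.19 + 1000) × 1.01130 − 1000
δ_product = 952.452 − 1000 = -47.548‰

-47.55‰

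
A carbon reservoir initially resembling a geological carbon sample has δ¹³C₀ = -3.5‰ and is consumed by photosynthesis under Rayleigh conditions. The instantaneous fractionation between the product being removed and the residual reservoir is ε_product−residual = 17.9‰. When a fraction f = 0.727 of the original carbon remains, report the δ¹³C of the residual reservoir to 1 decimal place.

Rayleigh residual: δ_res = (δ₀ + 1000)·f^(α−1) − 1000
α = ε/1000 + 1 = 1.01790, so α − 1 = 0.01790
f^(α−1) = 0.727^(0.01790) = 0.994309
δ_res = (-3.5 + 1000) × 0.994309 − 1000 = 990.829 − 1000 = -9.17‰

-9.2‰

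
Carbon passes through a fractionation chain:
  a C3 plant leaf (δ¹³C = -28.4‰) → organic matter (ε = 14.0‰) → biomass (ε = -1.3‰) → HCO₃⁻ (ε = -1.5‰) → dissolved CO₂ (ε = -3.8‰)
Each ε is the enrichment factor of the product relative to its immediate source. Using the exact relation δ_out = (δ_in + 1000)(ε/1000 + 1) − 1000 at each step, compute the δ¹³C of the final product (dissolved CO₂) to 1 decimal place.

step 1: δ = (-28.40 + 1000)·(14.0/1000 + 1) − 1000 = -14.80‰
step 2: δ = (-14.80 + 1000)·(-1.3/1000 + 1) − 1000 = -16.08‰
step 3: δ = (-16.08 + 1000)·(-1.5/1000 + 1) − 1000 = -17.55‰
step 4: δ = (-17.55 + 1000)·(-3.8/1000 + 1) − 1000 = -21.29‰

-21.3‰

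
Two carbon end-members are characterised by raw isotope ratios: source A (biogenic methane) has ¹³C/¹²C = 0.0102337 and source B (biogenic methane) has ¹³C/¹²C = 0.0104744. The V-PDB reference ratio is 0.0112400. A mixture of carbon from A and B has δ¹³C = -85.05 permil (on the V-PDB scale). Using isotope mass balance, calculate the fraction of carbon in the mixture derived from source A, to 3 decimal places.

0.791

δ_A = (0.0102337/0.0112400 − 1)×1000 = (0.910472 − 1)×1000 = -89.528 permil
δ_B = (0.0104744/0.0112400 − 1)×1000 = (0.931886 − 1)×1000 = -68.114 permil
f_A = (δ_mix − δ_B)/(δ_A − δ_B) = (-85.05 − (-68.114))/(-89.528 − (-68.114))
f_A = -16.936 / -21.415 = 0.7909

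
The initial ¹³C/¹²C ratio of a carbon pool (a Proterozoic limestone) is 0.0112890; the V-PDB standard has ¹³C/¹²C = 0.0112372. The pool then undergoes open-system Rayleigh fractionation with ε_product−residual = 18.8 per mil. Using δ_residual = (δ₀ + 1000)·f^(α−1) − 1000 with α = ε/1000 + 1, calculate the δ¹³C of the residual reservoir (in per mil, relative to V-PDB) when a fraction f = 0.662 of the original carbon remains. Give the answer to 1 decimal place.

-3.2 per mil

δ₀ = (0.0112890/0.0112372 − 1)×1000 = (1.004610 − 1)×1000 = 4.610 per mil
α − 1 = ε/1000 = 0.0188
f^(α−1) = 0.662^(0.0188) = 0.992275
δ_res = (4.610 + 1000) × 0.992275 − 1000 = 996.849 − 1000 = -3.15 per mil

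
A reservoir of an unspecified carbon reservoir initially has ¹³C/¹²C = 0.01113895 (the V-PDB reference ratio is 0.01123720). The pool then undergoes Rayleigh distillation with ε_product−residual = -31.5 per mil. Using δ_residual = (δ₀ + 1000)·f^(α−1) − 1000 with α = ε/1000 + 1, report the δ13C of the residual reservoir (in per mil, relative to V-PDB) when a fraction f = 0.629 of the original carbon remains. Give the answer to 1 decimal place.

δ₀ = (0.01113895/0.01123720 − 1)×1000 = (0.991257 − 1)×1000 = -8.743 per mil
α − 1 = ε/1000 = -0.0315
f^(α−1) = 0.629^(-0.0315) = 1.014711
δ_res = (-8.743 + 1000) × 1.014711 − 1000 = 1005.839 − 1000 = 5.84 per mil

5.8 per mil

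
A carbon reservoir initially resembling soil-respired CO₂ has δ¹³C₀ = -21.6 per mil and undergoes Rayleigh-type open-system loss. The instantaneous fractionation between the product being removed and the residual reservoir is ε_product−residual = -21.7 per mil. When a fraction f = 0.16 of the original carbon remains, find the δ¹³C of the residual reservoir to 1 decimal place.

Rayleigh residual: δ_res = (δ₀ + 1000)·f^(α−1) − 1000
α = ε/1000 + 1 = 0.97830, so α − 1 = -0.02170
f^(α−1) = 0.16^(-0.02170) = 1.040568
δ_res = (-21.6 + 1000) × 1.040568 − 1000 = 1018.092 − 1000 = 18.09 per mil

18.1 per mil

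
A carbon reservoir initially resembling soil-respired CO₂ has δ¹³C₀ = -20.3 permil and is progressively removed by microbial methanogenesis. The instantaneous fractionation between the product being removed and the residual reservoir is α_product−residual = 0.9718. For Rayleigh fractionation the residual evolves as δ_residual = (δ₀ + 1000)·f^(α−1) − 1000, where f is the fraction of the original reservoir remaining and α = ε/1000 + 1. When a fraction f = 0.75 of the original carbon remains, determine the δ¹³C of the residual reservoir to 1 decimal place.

-12.3 permil

Rayleigh residual: δ_res = (δ₀ + 1000)·f^(α−1) − 1000
α − 1 = -0.02820
f^(α−1) = 0.75^(-0.02820) = 1.008146
δ_res = (-20.3 + 1000) × 1.008146 − 1000 = 987.680 − 1000 = -12.32 permil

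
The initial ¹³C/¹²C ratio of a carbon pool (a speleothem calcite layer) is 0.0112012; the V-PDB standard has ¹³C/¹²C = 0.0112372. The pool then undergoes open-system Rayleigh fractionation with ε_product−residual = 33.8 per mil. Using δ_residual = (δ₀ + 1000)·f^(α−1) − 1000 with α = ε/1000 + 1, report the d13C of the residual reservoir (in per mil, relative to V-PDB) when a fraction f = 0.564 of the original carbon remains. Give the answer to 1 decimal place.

-22.3 per mil

δ₀ = (0.0112012/0.0112372 − 1)×1000 = (0.996796 − 1)×1000 = -3.204 per mil
α − 1 = ε/1000 = 0.0338
f^(α−1) = 0.564^(0.0338) = 0.980829
δ_res = (-3.204 + 1000) × 0.980829 − 1000 = 977.687 − 1000 = -22.31 per mil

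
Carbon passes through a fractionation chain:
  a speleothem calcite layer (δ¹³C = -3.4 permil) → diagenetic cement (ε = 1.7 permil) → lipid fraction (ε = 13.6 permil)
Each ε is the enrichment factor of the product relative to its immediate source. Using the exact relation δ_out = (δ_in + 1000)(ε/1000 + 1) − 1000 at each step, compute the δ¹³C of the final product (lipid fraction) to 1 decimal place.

step 1: δ = (-3.40 + 1000)·(1.7/1000 + 1) − 1000 = -1.71 permil
step 2: δ = (-1.71 + 1000)·(13.6/1000 + 1) − 1000 = 11.87 permil

11.9 permil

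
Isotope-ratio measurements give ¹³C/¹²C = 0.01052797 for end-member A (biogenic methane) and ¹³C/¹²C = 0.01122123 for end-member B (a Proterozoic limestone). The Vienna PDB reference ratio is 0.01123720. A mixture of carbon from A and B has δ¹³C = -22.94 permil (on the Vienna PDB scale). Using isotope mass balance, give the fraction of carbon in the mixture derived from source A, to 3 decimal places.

0.349

δ_A = (0.01052797/0.01123720 − 1)×1000 = (0.936886 − 1)×1000 = -63.114 permil
δ_B = (0.01122123/0.01123720 − 1)×1000 = (0.998579 − 1)×1000 = -1.421 permil
f_A = (δ_mix − δ_B)/(δ_A − δ_B) = (-22.94 − (-1.421))/(-63.114 − (-1.421))
f_A = -21.519 / -61.693 = 0.3488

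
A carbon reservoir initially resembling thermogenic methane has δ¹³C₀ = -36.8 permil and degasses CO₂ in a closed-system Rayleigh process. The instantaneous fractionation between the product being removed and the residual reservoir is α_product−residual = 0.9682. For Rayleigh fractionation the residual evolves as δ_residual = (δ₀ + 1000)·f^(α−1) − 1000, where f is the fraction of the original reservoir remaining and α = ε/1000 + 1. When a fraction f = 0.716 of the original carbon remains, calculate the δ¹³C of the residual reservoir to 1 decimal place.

-26.5 permil

Rayleigh residual: δ_res = (δ₀ + 1000)·f^(α−1) − 1000
α − 1 = -0.03180
f^(α−1) = 0.716^(-0.03180) = 1.010680
δ_res = (-36.8 + 1000) × 1.010680 − 1000 = 973.487 − 1000 = -26.51 permil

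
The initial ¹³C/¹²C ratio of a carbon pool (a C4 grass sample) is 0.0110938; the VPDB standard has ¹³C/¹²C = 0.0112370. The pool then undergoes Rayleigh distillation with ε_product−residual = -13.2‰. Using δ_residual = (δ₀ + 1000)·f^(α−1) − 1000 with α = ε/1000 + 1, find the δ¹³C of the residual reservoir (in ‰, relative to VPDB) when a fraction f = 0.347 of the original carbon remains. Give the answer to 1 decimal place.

1.1‰

δ₀ = (0.0110938/0.0112370 − 1)×1000 = (0.987256 − 1)×1000 = -12.744‰
α − 1 = ε/1000 = -0.0132
f^(α−1) = 0.347^(-0.0132) = 1.014069
δ_res = (-12.744 + 1000) × 1.014069 − 1000 = 1001.146 − 1000 = 1.15‰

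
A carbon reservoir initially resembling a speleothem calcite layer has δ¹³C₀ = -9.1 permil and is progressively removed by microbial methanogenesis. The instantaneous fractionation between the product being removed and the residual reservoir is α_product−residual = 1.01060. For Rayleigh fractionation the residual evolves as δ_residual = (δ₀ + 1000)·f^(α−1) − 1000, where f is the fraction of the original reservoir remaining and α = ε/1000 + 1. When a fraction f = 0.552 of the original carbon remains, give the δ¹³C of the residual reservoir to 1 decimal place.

Rayleigh residual: δ_res = (δ₀ + 1000)·f^(α−1) − 1000
α − 1 = 0.01060
f^(α−1) = 0.552^(0.01060) = 0.993721
δ_res = (-9.1 + 1000) × 0.993721 − 1000 = 984.678 − 1000 = -15.32 permil

-15.3 permil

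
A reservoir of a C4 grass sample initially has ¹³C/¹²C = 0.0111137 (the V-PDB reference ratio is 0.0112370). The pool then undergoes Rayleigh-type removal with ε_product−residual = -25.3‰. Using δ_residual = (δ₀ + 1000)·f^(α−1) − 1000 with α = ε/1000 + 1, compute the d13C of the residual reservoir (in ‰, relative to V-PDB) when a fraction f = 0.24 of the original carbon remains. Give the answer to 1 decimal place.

δ₀ = (0.0111137/0.0112370 − 1)×1000 = (0.989027 − 1)×1000 = -10.973‰
α − 1 = ε/1000 = -0.0253
f^(α−1) = 0.24^(-0.0253) = 1.036766
δ_res = (-10.973 + 1000) × 1.036766 − 1000 = 1025.390 − 1000 = 25.39‰

25.4‰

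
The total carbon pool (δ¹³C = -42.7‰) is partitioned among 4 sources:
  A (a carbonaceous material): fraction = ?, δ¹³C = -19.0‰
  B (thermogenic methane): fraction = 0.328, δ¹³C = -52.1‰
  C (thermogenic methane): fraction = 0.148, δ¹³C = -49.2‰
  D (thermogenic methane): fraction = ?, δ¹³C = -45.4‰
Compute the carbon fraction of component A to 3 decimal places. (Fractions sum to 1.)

0.207

Let f_A and f_D be the unknown fractions; fractions sum to 1 so f_A + f_D = 0.524.
Mass balance: Σ fᵢ·δᵢ = δ_bulk ⇒ f_A·(-19.0) + f_D·(-45.4) = -42.7 − (-24.370) = -18.330
Substitute f_D = 0.524 − f_A:
f_A·(-19.0 − -45.4) = -18.330 − 0.524×(-45.4) = 5.460
f_A = 5.460 / 26.4 = 0.2068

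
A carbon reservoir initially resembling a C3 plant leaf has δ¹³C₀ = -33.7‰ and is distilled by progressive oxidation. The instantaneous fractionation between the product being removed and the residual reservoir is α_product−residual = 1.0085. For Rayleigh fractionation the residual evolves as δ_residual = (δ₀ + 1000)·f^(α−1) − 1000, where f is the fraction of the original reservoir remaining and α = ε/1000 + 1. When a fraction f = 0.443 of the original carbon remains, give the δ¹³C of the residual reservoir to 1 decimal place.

-40.4‰

Rayleigh residual: δ_res = (δ₀ + 1000)·f^(α−1) − 1000
α − 1 = 0.00850
f^(α−1) = 0.443^(0.00850) = 0.993103
δ_res = (-33.7 + 1000) × 0.993103 − 1000 = 959.636 − 1000 = -40.36‰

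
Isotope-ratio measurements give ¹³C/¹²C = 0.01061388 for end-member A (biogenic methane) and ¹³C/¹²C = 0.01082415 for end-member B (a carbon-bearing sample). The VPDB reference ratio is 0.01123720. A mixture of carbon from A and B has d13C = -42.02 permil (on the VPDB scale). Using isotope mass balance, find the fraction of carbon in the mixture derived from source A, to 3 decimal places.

δ_A = (0.01061388/0.01123720 − 1)×1000 = (0.944531 − 1)×1000 = -55.469 permil
δ_B = (0.01082415/0.01123720 − 1)×1000 = (0.963243 − 1)×1000 = -36.757 permil
f_A = (δ_mix − δ_B)/(δ_A − δ_B) = (-42.02 − (-36.757))/(-55.469 − (-36.757))
f_A = -5.263 / -18.712 = 0.2812

0.281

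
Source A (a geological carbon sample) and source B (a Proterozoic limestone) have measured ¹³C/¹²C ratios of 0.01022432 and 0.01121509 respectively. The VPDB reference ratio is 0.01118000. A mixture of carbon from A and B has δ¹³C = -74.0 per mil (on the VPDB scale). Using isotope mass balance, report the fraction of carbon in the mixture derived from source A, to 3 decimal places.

0.870

δ_A = (0.01022432/0.01118000 − 1)×1000 = (0.914519 − 1)×1000 = -85.481 per mil
δ_B = (0.01121509/0.01118000 − 1)×1000 = (1.003139 − 1)×1000 = 3.139 per mil
f_A = (δ_mix − δ_B)/(δ_A − δ_B) = (-74.0 − (3.139))/(-85.481 − (3.139))
f_A = -77.139 / -88.620 = 0.8704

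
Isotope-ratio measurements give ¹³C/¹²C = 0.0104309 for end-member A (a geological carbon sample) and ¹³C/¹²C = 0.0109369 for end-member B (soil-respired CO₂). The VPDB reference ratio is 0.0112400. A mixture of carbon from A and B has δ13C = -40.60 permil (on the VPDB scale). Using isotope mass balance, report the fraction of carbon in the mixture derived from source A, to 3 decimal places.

0.303

δ_A = (0.0104309/0.0112400 − 1)×1000 = (0.928016 − 1)×1000 = -71.984 permil
δ_B = (0.0109369/0.0112400 − 1)×1000 = (0.973034 − 1)×1000 = -26.966 permil
f_A = (δ_mix − δ_B)/(δ_A − δ_B) = (-40.60 − (-26.966))/(-71.984 − (-26.966))
f_A = -13.634 / -45.018 = 0.3029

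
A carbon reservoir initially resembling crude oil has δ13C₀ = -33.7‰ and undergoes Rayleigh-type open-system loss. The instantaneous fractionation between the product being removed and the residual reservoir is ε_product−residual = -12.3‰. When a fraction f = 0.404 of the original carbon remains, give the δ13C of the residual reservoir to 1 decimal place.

Rayleigh residual: δ_res = (δ₀ + 1000)·f^(α−1) − 1000
α = ε/1000 + 1 = 0.98770, so α − 1 = -0.01230
f^(α−1) = 0.404^(-0.01230) = 1.011210
δ_res = (-33.7 + 1000) × 1.011210 − 1000 = 977.133 − 1000 = -22.87‰

-22.9‰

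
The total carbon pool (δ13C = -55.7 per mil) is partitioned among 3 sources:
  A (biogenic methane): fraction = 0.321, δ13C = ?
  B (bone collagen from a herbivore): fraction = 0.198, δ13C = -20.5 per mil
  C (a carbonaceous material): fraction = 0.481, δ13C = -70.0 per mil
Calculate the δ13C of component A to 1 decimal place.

-56.0 per mil

Isotope mass balance: δ_bulk = Σ fᵢ·δᵢ.
-55.7 = 0.321×δ_A + 0.198×(-20.5) + 0.481×(-70.0)
0.321·δ_A = -55.7 − (-37.729) = -17.971
δ_A = -17.971 / 0.321 = -55.98 per mil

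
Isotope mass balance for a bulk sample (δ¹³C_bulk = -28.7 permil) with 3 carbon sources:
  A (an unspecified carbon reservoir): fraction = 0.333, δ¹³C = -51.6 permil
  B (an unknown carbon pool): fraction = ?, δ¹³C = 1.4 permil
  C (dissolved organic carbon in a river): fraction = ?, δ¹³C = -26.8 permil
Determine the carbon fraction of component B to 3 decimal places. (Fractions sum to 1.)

0.225

Let f_B and f_C be the unknown fractions; fractions sum to 1 so f_B + f_C = 0.667.
Mass balance: Σ fᵢ·δᵢ = δ_bulk ⇒ f_B·(1.4) + f_C·(-26.8) = -28.7 − (-17.183) = -11.517
Substitute f_C = 0.667 − f_B:
f_B·(1.4 − -26.8) = -11.517 − 0.667×(-26.8) = 6.358
f_B = 6.358 / 28.2 = 0.2255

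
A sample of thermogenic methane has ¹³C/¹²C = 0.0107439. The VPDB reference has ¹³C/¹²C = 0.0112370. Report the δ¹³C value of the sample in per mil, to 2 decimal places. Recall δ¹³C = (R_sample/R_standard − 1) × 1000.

δ¹³C = (R_sample / R_standard − 1) × 1000
R_sample / R_standard = 0.0107439 / 0.0112370 = 0.956118
δ¹³C = (0.956118 − 1) × 1000 = -43.882 per mil

-43.88 per mil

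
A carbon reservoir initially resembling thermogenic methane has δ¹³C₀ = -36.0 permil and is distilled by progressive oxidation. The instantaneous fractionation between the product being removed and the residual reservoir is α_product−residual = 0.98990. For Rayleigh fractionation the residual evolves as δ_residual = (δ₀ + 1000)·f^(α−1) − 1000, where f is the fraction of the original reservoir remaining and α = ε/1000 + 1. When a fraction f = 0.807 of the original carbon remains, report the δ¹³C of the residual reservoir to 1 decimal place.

-33.9 permil

Rayleigh residual: δ_res = (δ₀ + 1000)·f^(α−1) − 1000
α − 1 = -0.01010
f^(α−1) = 0.807^(-0.01010) = 1.002168
δ_res = (-36.0 + 1000) × 1.002168 − 1000 = 966.090 − 1000 = -33.91 permil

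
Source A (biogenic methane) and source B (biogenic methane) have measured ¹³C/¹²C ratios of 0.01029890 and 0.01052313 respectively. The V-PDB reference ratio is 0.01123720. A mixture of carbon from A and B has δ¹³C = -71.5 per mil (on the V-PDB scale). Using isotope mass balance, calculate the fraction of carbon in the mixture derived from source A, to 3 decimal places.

0.399

δ_A = (0.01029890/0.01123720 − 1)×1000 = (0.916501 − 1)×1000 = -83.499 per mil
δ_B = (0.01052313/0.01123720 − 1)×1000 = (0.936455 − 1)×1000 = -63.545 per mil
f_A = (δ_mix − δ_B)/(δ_A − δ_B) = (-71.5 − (-63.545))/(-83.499 − (-63.545))
f_A = -7.955 / -19.954 = 0.3987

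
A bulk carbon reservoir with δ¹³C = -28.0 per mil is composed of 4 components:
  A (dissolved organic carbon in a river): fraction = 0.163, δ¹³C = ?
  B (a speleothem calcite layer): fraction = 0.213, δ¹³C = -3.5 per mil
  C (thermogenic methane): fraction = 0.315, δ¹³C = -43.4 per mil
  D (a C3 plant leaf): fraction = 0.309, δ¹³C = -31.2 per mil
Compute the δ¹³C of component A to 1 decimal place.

Isotope mass balance: δ_bulk = Σ fᵢ·δᵢ.
-28.0 = 0.163×δ_A + 0.213×(-3.5) + 0.315×(-43.4) + 0.309×(-31.2)
0.163·δ_A = -28.0 − (-24.057) = -3.943
δ_A = -3.943 / 0.163 = -24.19 per mil

-24.2 per mil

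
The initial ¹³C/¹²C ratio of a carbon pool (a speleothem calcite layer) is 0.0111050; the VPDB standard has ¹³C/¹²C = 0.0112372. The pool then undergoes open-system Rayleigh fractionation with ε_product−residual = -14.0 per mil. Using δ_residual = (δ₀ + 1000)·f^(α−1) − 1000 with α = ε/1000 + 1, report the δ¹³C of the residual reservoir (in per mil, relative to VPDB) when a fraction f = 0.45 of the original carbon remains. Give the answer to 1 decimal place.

δ₀ = (0.0111050/0.0112372 − 1)×1000 = (0.988236 − 1)×1000 = -11.764 per mil
α − 1 = ε/1000 = -0.0140
f^(α−1) = 0.45^(-0.0140) = 1.011242
δ_res = (-11.764 + 1000) × 1.011242 − 1000 = 999.345 − 1000 = -0.65 per mil

-0.7 per mil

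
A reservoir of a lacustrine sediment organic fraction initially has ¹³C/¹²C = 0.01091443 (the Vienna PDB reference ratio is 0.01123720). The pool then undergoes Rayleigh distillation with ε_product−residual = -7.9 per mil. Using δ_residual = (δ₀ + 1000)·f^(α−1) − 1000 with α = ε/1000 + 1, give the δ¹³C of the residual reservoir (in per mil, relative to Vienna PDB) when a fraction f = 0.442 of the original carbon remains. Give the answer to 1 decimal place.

-22.4 per mil

δ₀ = (0.01091443/0.01123720 − 1)×1000 = (0.971277 − 1)×1000 = -28.723 per mil
α − 1 = ε/1000 = -0.0079
f^(α−1) = 0.442^(-0.0079) = 1.006471
δ_res = (-28.723 + 1000) × 1.006471 − 1000 = 977.562 − 1000 = -22.44 per mil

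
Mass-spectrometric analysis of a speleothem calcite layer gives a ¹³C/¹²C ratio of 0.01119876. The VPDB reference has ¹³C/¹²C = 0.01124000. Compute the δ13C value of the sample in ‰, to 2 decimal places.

-3.67‰

δ13C = (R_sample / R_standard − 1) × 1000
R_sample / R_standard = 0.01119876 / 0.01124000 = 0.996331
δ13C = (0.996331 − 1) × 1000 = -3.669‰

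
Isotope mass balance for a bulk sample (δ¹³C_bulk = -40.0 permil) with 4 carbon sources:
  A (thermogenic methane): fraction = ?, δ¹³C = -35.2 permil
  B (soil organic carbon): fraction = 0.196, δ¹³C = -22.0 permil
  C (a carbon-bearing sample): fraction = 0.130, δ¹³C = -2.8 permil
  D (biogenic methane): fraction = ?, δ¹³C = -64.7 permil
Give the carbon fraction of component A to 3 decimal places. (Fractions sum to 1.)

0.281

Let f_A and f_D be the unknown fractions; fractions sum to 1 so f_A + f_D = 0.674.
Mass balance: Σ fᵢ·δᵢ = δ_bulk ⇒ f_A·(-35.2) + f_D·(-64.7) = -40.0 − (-4.676) = -35.324
Substitute f_D = 0.674 − f_A:
f_A·(-35.2 − -64.7) = -35.324 − 0.674×(-64.7) = 8.284
f_A = 8.284 / 29.5 = 0.2808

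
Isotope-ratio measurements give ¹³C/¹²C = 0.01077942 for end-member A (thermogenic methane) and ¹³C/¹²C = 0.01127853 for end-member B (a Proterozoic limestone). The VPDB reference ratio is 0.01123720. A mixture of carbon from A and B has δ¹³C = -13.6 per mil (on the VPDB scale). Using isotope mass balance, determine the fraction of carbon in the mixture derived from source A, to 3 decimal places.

δ_A = (0.01077942/0.01123720 − 1)×1000 = (0.959262 − 1)×1000 = -40.738 per mil
δ_B = (0.01127853/0.01123720 − 1)×1000 = (1.003678 − 1)×1000 = 3.678 per mil
f_A = (δ_mix − δ_B)/(δ_A − δ_B) = (-13.6 − (3.678))/(-40.738 − (3.678))
f_A = -17.278 / -44.416 = 0.3890

0.389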